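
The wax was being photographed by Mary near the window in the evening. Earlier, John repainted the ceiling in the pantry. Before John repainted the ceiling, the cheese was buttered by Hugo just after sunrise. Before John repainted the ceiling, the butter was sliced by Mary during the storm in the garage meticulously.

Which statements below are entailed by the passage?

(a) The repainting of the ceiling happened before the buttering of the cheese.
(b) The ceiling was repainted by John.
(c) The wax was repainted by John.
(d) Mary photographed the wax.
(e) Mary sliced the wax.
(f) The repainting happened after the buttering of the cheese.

(b), (f)

(a) Not entailed — the narrative places the buttering before the repainting, not after.
(b) Entailed — dropping 'in the pantry' leaves a sub-description the original still satisfies.
(c) Not entailed — John repainted the ceiling, not the wax; the wax belongs to the photographing event.
(d) Not entailed — 'was photographing' is progressive on an accomplishment; it does not entail the completed 'photographed'.
(e) Not entailed — Mary sliced the butter, not the wax; the wax belongs to the photographing event.
(f) Entailed — the narrative places the buttering before the repainting.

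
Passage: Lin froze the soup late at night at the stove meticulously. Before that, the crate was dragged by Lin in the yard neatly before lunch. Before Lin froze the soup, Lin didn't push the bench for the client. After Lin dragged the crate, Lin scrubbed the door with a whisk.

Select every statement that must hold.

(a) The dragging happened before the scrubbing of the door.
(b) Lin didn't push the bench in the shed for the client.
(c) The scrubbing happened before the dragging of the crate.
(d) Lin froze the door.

(a), (b)

(a) Entailed — the narrative places the dragging before the scrubbing.
(b) Entailed — under negation, adding a further restriction is entailed: if no such pushing event occurred, none occurred in the shed either.
(c) Not entailed — the narrative places the dragging before the scrubbing, not after.
(d) Not entailed — Lin froze the soup, not the door; the door belongs to the scrubbing event.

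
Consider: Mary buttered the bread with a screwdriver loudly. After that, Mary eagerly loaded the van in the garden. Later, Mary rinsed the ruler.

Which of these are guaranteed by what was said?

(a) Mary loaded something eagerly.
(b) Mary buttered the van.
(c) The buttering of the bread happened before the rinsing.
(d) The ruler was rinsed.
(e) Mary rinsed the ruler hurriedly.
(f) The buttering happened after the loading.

(a) Entailed — this follows by dropping conjuncts from the loading event's description.
(b) Not entailed — Mary buttered the bread, not the van; the van belongs to the loading event.
(c) Entailed — the narrative places the buttering before the rinsing.
(d) Entailed — every conjunct here is already in the original rinsing event.
(e) Not entailed — 'hurriedly' adds information not in the original event.
(f) Not entailed — the narrative places the buttering before the loading, not after.

(a), (c), (d)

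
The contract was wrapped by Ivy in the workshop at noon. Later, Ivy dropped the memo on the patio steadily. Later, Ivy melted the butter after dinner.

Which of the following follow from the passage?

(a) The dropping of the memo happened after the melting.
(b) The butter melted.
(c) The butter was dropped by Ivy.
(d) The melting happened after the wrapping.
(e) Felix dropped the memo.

(a) Not entailed — the narrative places the dropping before the melting, not after.
(b) Entailed — 'Ivy melted the butter' is causative; it entails the inchoative 'the butter melted'.
(c) Not entailed — Ivy dropped the memo, not the butter; the butter belongs to the melting event.
(d) Entailed — the narrative places the wrapping before the melting.
(e) Not entailed — the passage has Ivy dropping the memo, not Felix.

(b), (d)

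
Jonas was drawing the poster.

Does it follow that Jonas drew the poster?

no

'was drawing' is progressive; for an accomplishment like 'draw the poster', it doesn't entail completion.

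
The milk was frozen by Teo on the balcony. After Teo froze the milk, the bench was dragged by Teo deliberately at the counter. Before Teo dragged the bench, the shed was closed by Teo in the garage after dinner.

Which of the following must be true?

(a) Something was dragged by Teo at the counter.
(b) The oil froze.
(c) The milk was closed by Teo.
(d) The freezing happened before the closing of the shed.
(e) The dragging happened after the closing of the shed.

(a) Entailed — every conjunct here is already in the original dragging event.
(b) Not entailed — the milk is what froze, not the oil.
(c) Not entailed — Teo closed the shed, not the milk; the milk belongs to the freezing event.
(d) Not entailed — the narrative doesn't order the freezing relative to the closing.
(e) Entailed — the narrative places the closing before the dragging.

(a), (e)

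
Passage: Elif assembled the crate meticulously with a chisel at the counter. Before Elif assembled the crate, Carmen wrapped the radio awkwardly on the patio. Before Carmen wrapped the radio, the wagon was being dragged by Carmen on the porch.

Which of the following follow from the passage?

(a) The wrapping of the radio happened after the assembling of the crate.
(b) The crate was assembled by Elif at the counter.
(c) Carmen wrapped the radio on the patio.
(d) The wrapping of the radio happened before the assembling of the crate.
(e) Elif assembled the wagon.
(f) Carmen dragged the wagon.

(b), (c), (d), (f)

(a) Not entailed — the narrative places the wrapping before the assembling, not after.
(b) Entailed — the original entails any weakening of itself; this just drops 'with a chisel', 'meticulously'.
(c) Entailed — the original entails any weakening of itself; this just drops 'awkwardly'.
(d) Entailed — the narrative places the wrapping before the assembling.
(e) Not entailed — Elif assembled the crate, not the wagon; the wagon belongs to the dragging event.
(f) Entailed — 'drag' is an activity; 'was dragging' entails that some dragging happened, so 'dragged' holds.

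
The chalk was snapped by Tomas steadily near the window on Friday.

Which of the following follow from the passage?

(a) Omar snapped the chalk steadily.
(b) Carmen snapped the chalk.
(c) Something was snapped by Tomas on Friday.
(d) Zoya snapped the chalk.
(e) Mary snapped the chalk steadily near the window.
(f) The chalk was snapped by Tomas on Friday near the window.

(a) Not entailed — the passage has Tomas snapping the chalk, not Omar.
(b) Not entailed — the passage has Tomas snapping the chalk, not Carmen.
(c) Entailed — the original entails any weakening of itself; this just drops 'steadily', 'near the window' and generalizes the patient.
(d) Not entailed — the passage has Tomas snapping the chalk, not Zoya.
(e) Not entailed — the passage has Tomas snapping the chalk, not Mary.
(f) Entailed — every conjunct here is already in the original snapping event.

(c), (f)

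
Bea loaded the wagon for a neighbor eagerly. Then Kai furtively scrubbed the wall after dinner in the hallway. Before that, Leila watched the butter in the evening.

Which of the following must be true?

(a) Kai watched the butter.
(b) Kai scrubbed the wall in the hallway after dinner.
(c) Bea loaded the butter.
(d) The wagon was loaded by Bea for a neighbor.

(a) Not entailed — the passage has Leila watching the butter, not Kai.
(b) Entailed — this follows by dropping conjuncts from the scrubbing event's description.
(c) Not entailed — Bea loaded the wagon, not the butter; the butter belongs to the watching event.
(d) Entailed — this follows by dropping conjuncts from the loading event's description.

(b), (d)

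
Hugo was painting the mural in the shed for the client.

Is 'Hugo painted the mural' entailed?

no

'was painting' is progressive; for an accomplishment like 'paint the mural', it doesn't entail completion.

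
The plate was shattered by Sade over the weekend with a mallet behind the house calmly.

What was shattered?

'the plate' marks the patient of the shattering event.

the plate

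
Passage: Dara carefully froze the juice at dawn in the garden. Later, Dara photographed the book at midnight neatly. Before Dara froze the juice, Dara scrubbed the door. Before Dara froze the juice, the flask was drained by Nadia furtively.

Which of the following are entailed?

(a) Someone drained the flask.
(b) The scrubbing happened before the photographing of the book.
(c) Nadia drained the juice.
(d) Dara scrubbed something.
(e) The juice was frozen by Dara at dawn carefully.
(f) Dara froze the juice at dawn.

(a), (b), (d), (e), (f)

(a) Entailed — this follows by dropping conjuncts from the draining event's description.
(b) Entailed — the narrative places the scrubbing before the photographing.
(c) Not entailed — Nadia drained the flask, not the juice; the juice belongs to the freezing event.
(d) Entailed — this follows by dropping conjuncts from the scrubbing event's description.
(e) Entailed — every conjunct here is already in the original freezing event.
(f) Entailed — every conjunct here is already in the original freezing event.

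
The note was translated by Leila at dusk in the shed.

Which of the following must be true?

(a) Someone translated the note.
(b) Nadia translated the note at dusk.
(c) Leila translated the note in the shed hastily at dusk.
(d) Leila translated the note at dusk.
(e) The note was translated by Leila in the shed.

(a) Entailed — this follows by dropping conjuncts from the translating event's description.
(b) Not entailed — the passage has Leila translating the note, not Nadia.
(c) Not entailed — 'hastily' adds information not in the original event.
(d) Entailed — this follows by dropping conjuncts from the translating event's description.
(e) Entailed — every conjunct here is already in the original translating event.

(a), (d), (e)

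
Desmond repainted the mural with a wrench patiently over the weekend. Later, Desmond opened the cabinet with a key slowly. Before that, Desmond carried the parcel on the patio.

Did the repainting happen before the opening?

The narrative orders the repainting before the opening.

yes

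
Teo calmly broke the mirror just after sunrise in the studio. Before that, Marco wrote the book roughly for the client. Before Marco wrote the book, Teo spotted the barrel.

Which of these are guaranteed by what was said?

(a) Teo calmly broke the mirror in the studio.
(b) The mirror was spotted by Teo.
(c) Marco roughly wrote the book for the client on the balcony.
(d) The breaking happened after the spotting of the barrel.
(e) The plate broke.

(a), (d)

(a) Entailed — this follows by dropping conjuncts from the breaking event's description.
(b) Not entailed — Teo spotted the barrel, not the mirror; the mirror belongs to the breaking event.
(c) Not entailed — 'on the balcony' adds information not in the original event.
(d) Entailed — the narrative places the spotting before the breaking.
(e) Not entailed — the mirror is what broke, not the plate.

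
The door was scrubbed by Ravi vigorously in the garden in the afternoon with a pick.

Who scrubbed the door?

'Ravi' marks the agent of the scrubbing event.

Ravi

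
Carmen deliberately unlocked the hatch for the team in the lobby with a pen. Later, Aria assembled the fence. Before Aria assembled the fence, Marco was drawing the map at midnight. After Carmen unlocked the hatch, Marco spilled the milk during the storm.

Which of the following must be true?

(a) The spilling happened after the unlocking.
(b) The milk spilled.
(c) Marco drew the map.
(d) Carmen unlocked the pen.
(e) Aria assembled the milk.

(a), (b)

(a) Entailed — the narrative places the unlocking before the spilling.
(b) Entailed — 'Marco spilled the milk' is causative; it entails the inchoative 'the milk spilled'.
(c) Not entailed — 'was drawing' is progressive on an accomplishment; it does not entail the completed 'drew'.
(d) Not entailed — the pen is the instrument, not what was unlocked.
(e) Not entailed — Aria assembled the fence, not the milk; the milk belongs to the spilling event.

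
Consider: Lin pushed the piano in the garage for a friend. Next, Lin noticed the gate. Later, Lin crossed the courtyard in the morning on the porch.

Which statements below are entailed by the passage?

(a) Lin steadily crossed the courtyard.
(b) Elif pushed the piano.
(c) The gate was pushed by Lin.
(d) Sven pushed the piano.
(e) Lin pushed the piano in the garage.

(a) Not entailed — 'steadily' adds information not in the original event.
(b) Not entailed — the passage has Lin pushing the piano, not Elif.
(c) Not entailed — Lin pushed the piano, not the gate; the gate belongs to the noticing event.
(d) Not entailed — the passage has Lin pushing the piano, not Sven.
(e) Entailed — the original entails any weakening of itself; this just drops 'for a friend'.

(e)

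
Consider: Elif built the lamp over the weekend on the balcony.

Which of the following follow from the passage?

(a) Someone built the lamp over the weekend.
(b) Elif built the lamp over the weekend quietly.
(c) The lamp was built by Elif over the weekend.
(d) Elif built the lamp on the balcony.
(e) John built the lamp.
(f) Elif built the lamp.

(a), (c), (d), (f)

(a) Entailed — dropping 'on the balcony' and generalizing the agent leaves a sub-description the original still satisfies.
(b) Not entailed — 'quietly' adds information not in the original event.
(c) Entailed — every conjunct here is already in the original building event.
(d) Entailed — every conjunct here is already in the original building event.
(e) Not entailed — the passage has Elif building the lamp, not John.
(f) Entailed — the original entails any weakening of itself; this just drops 'over the weekend', 'on the balcony'.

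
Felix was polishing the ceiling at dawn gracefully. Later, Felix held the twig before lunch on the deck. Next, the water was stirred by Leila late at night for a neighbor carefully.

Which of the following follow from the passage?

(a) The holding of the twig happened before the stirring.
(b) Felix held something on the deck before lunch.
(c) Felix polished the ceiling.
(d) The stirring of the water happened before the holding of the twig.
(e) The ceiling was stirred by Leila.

(a), (b), (c)

(a) Entailed — the narrative places the holding before the stirring.
(b) Entailed — this follows by dropping conjuncts from the holding event's description.
(c) Entailed — 'polish' is an activity; 'was polishing' entails that some polishing happened, so 'polished' holds.
(d) Not entailed — the narrative places the holding before the stirring, not after.
(e) Not entailed — Leila stirred the water, not the ceiling; the ceiling belongs to the polishing event.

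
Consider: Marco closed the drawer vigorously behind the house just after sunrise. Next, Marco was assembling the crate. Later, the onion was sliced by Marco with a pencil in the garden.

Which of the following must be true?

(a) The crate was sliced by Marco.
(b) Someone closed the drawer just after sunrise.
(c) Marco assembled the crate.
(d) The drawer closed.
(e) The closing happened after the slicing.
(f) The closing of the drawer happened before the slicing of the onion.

(a) Not entailed — Marco sliced the onion, not the crate; the crate belongs to the assembling event.
(b) Entailed — this follows by dropping conjuncts from the closing event's description.
(c) Not entailed — 'was assembling' is progressive on an accomplishment; it does not entail the completed 'assembled'.
(d) Entailed — 'Marco closed the drawer' is causative; it entails the inchoative 'the drawer closed'.
(e) Not entailed — the narrative places the closing before the slicing, not after.
(f) Entailed — the narrative places the closing before the slicing.

(b), (d), (f)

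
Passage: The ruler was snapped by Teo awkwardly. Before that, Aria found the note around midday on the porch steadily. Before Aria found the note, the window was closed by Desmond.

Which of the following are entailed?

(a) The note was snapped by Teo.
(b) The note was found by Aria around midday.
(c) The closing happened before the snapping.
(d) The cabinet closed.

(a) Not entailed — Teo snapped the ruler, not the note; the note belongs to the finding event.
(b) Entailed — this follows by dropping conjuncts from the finding event's description.
(c) Entailed — the narrative places the closing before the snapping.
(d) Not entailed — the window is what closed, not the cabinet.

(b), (c)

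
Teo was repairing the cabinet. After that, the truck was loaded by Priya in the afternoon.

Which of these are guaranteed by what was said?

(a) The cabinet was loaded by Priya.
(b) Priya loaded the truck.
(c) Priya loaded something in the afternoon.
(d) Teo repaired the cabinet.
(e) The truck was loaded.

(a) Not entailed — Priya loaded the truck, not the cabinet; the cabinet belongs to the repairing event.
(b) Entailed — every conjunct here is already in the original loading event.
(c) Entailed — the original entails any weakening of itself; this just generalizes the patient.
(d) Not entailed — 'was repairing' is progressive on an accomplishment; it does not entail the completed 'repaired'.
(e) Entailed — the original entails any weakening of itself; this just drops 'in the afternoon' and generalizes the agent.

(b), (c), (e)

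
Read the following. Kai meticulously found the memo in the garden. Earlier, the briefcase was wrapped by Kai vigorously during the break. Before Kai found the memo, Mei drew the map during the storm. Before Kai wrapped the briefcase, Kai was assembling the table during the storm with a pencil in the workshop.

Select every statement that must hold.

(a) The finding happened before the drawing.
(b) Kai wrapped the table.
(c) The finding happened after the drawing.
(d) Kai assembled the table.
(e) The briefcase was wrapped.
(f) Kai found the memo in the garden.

(c), (e), (f)

(a) Not entailed — the narrative places the drawing before the finding, not after.
(b) Not entailed — Kai wrapped the briefcase, not the table; the table belongs to the assembling event.
(c) Entailed — the narrative places the drawing before the finding.
(d) Not entailed — 'was assembling' is progressive on an accomplishment; it does not entail the completed 'assembled'.
(e) Entailed — every conjunct here is already in the original wrapping event.
(f) Entailed — this follows by dropping conjuncts from the finding event's description.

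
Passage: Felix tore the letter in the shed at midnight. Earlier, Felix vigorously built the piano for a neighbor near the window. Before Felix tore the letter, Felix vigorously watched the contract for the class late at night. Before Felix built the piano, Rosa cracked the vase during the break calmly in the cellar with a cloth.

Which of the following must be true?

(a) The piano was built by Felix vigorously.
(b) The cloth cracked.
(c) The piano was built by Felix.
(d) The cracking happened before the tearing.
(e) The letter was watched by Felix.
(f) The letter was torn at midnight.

(a) Entailed — this follows by dropping conjuncts from the building event's description.
(b) Not entailed — the vase is what cracked, not the cloth.
(c) Entailed — every conjunct here is already in the original building event.
(d) Entailed — the narrative places the cracking before the tearing.
(e) Not entailed — Felix watched the contract, not the letter; the letter belongs to the tearing event.
(f) Entailed — this follows by dropping conjuncts from the tearing event's description.

(a), (c), (d), (f)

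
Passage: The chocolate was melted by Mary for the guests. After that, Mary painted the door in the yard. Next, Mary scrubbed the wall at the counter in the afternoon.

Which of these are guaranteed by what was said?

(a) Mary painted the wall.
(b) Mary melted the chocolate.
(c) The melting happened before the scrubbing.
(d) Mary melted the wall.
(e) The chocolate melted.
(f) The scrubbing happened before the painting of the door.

(a) Not entailed — Mary painted the door, not the wall; the wall belongs to the scrubbing event.
(b) Entailed — the original entails any weakening of itself; this just drops 'for the guests'.
(c) Entailed — the narrative places the melting before the scrubbing.
(d) Not entailed — Mary melted the chocolate, not the wall; the wall belongs to the scrubbing event.
(e) Entailed — 'Mary melted the chocolate' is causative; it entails the inchoative 'the chocolate melted'.
(f) Not entailed — the narrative places the painting before the scrubbing, not after.

(b), (c), (e)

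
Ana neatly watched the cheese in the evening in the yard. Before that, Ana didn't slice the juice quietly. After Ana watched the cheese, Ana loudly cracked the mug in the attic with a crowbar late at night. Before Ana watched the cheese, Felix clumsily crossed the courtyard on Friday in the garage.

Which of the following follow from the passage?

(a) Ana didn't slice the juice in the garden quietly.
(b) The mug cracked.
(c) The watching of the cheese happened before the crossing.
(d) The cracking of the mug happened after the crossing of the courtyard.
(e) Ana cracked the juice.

(a) Entailed — under negation, adding a further restriction is entailed: if no such slicing event occurred, none occurred in the garden either.
(b) Entailed — 'Ana cracked the mug' is causative; it entails the inchoative 'the mug cracked'.
(c) Not entailed — the narrative places the crossing before the watching, not after.
(d) Entailed — the narrative places the crossing before the cracking.
(e) Not entailed — Ana cracked the mug, not the juice; the juice belongs to the slicing event.

(a), (b), (d)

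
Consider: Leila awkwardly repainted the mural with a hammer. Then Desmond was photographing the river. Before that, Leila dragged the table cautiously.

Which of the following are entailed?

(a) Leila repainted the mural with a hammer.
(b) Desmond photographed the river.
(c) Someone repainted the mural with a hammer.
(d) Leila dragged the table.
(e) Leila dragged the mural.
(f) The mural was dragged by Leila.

(a), (c), (d)

(a) Entailed — every conjunct here is already in the original repainting event.
(b) Not entailed — 'was photographing' is progressive on an accomplishment; it does not entail the completed 'photographed'.
(c) Entailed — this follows by dropping conjuncts from the repainting event's description.
(d) Entailed — this follows by dropping conjuncts from the dragging event's description.
(e) Not entailed — Leila dragged the table, not the mural; the mural belongs to the repainting event.
(f) Not entailed — Leila dragged the table, not the mural; the mural belongs to the repainting event.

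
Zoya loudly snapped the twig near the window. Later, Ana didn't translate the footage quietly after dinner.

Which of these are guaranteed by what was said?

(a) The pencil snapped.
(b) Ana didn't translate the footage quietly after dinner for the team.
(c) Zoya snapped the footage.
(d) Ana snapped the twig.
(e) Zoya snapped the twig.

(b), (e)

(a) Not entailed — the twig is what snapped, not the pencil.
(b) Entailed — under negation, adding a further restriction is entailed: if no such translating event occurred, none occurred for the team either.
(c) Not entailed — Zoya snapped the twig, not the footage; the footage belongs to the translating event.
(d) Not entailed — the passage has Zoya snapping the twig, not Ana.
(e) Entailed — every conjunct here is already in the original snapping event.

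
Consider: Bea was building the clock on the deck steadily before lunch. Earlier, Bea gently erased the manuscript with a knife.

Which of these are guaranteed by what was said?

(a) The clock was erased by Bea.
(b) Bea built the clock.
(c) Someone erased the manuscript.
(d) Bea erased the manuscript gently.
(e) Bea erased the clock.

(a) Not entailed — Bea erased the manuscript, not the clock; the clock belongs to the building event.
(b) Not entailed — 'was building' is progressive on an accomplishment; it does not entail the completed 'built'.
(c) Entailed — dropping 'with a knife', 'gently' and generalizing the agent leaves a sub-description the original still satisfies.
(d) Entailed — this follows by dropping conjuncts from the erasing event's description.
(e) Not entailed — Bea erased the manuscript, not the clock; the clock belongs to the building event.

(c), (d)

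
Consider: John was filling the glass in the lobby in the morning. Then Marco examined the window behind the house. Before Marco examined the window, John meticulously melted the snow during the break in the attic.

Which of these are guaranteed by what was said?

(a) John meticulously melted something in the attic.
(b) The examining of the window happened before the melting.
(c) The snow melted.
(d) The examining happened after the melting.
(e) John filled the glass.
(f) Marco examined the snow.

(a), (c), (d)

(a) Entailed — this follows by dropping conjuncts from the melting event's description.
(b) Not entailed — the narrative places the melting before the examining, not after.
(c) Entailed — 'John melted the snow' is causative; it entails the inchoative 'the snow melted'.
(d) Entailed — the narrative places the melting before the examining.
(e) Not entailed — 'was filling' is progressive on an accomplishment; it does not entail the completed 'filled'.
(f) Not entailed — Marco examined the window, not the snow; the snow belongs to the melting event.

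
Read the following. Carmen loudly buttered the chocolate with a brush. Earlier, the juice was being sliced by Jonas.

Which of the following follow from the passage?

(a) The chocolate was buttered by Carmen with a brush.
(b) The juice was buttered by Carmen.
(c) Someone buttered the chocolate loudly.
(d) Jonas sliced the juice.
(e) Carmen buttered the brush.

(a), (c)

(a) Entailed — the original entails any weakening of itself; this just drops 'loudly'.
(b) Not entailed — Carmen buttered the chocolate, not the juice; the juice belongs to the slicing event.
(c) Entailed — this follows by dropping conjuncts from the buttering event's description.
(d) Not entailed — 'was slicing' is progressive on an accomplishment; it does not entail the completed 'sliced'.
(e) Not entailed — the brush is the instrument, not what was buttered.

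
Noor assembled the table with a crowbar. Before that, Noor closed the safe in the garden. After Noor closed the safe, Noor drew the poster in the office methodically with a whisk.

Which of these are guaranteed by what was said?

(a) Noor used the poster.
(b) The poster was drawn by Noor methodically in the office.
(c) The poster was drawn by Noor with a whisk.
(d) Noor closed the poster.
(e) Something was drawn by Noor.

(b), (c), (e)

(a) Not entailed — the poster is the patient, not an instrument — Noor used a whisk.
(b) Entailed — dropping 'with a whisk' leaves a sub-description the original still satisfies.
(c) Entailed — dropping 'in the office', 'methodically' leaves a sub-description the original still satisfies.
(d) Not entailed — Noor closed the safe, not the poster; the poster belongs to the drawing event.
(e) Entailed — this follows by dropping conjuncts from the drawing event's description.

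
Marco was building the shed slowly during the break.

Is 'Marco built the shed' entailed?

'was building' is progressive; for an accomplishment like 'build the shed', it doesn't entail completion.

no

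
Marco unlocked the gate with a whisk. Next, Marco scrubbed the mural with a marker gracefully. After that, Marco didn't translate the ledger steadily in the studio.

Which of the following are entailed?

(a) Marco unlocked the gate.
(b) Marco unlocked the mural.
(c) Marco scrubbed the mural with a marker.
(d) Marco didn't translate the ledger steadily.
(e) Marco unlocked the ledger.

(a) Entailed — every conjunct here is already in the original unlocking event.
(b) Not entailed — Marco unlocked the gate, not the mural; the mural belongs to the scrubbing event.
(c) Entailed — this follows by dropping conjuncts from the scrubbing event's description.
(d) Not entailed — dropping 'in the studio' under negation is not valid — the original leaves open that Marco translated the ledger some other way.
(e) Not entailed — Marco unlocked the gate, not the ledger; the ledger belongs to the translating event.

(a), (c)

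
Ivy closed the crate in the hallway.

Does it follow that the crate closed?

yes

'Ivy closed the crate' is the causative; it entails the inchoative 'the crate closed'.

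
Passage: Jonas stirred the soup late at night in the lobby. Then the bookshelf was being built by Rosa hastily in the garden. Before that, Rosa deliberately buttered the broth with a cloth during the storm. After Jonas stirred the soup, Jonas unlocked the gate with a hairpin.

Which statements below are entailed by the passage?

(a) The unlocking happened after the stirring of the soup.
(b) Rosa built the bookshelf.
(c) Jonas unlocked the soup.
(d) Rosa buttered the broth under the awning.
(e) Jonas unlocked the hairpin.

(a) Entailed — the narrative places the stirring before the unlocking.
(b) Not entailed — 'was building' is progressive on an accomplishment; it does not entail the completed 'built'.
(c) Not entailed — Jonas unlocked the gate, not the soup; the soup belongs to the stirring event.
(d) Not entailed — 'under the awning' adds information not in the original event.
(e) Not entailed — the hairpin is the instrument, not what was unlocked.

(a)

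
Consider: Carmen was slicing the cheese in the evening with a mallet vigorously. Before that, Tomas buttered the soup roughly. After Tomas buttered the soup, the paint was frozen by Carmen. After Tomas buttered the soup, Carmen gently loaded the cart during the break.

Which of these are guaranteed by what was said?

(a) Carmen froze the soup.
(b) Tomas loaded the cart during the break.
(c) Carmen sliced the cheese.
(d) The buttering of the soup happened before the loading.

(d)

(a) Not entailed — Carmen froze the paint, not the soup; the soup belongs to the buttering event.
(b) Not entailed — the passage has Carmen loading the cart, not Tomas.
(c) Not entailed — 'was slicing' is progressive on an accomplishment; it does not entail the completed 'sliced'.
(d) Entailed — the narrative places the buttering before the loading.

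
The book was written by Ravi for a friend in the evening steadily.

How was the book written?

'steadily' marks the manner of the writing event.

steadily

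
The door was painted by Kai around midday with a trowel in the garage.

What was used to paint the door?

a trowel

'with a trowel' marks the instrument of the painting event.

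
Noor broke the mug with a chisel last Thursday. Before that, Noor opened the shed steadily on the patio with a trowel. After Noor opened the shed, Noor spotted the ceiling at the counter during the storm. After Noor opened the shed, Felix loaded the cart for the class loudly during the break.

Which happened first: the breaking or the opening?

the opening

The connectives place the opening before the breaking.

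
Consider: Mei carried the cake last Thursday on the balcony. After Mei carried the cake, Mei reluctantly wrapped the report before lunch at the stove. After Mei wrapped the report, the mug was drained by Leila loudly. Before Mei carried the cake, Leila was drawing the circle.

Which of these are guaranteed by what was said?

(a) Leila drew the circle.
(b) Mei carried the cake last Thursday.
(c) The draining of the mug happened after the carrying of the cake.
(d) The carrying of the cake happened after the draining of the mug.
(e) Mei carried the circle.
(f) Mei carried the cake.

(a) Not entailed — 'was drawing' is progressive on an accomplishment; it does not entail the completed 'drew'.
(b) Entailed — every conjunct here is already in the original carrying event.
(c) Entailed — the narrative places the carrying before the draining.
(d) Not entailed — the narrative places the carrying before the draining, not after.
(e) Not entailed — Mei carried the cake, not the circle; the circle belongs to the drawing event.
(f) Entailed — dropping 'on the balcony', 'last Thursday' leaves a sub-description the original still satisfies.

(b), (c), (f)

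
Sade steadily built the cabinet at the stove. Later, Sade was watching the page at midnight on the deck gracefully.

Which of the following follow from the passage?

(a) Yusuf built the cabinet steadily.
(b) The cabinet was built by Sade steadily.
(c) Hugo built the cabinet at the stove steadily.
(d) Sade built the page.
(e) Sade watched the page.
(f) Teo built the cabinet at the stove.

(a) Not entailed — the passage has Sade building the cabinet, not Yusuf.
(b) Entailed — this follows by dropping conjuncts from the building event's description.
(c) Not entailed — the passage has Sade building the cabinet, not Hugo.
(d) Not entailed — Sade built the cabinet, not the page; the page belongs to the watching event.
(e) Entailed — 'watch' is an activity; 'was watching' entails that some watching happened, so 'watched' holds.
(f) Not entailed — the passage has Sade building the cabinet, not Teo.

(b), (e)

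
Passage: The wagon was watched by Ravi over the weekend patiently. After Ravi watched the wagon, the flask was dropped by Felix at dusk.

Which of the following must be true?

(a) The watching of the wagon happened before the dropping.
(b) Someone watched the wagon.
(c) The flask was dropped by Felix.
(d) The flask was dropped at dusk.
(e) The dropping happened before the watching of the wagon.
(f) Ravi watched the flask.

(a), (b), (c), (d)

(a) Entailed — the narrative places the watching before the dropping.
(b) Entailed — this follows by dropping conjuncts from the watching event's description.
(c) Entailed — the original entails any weakening of itself; this just drops 'at dusk'.
(d) Entailed — generalizing the agent leaves a sub-description the original still satisfies.
(e) Not entailed — the narrative places the watching before the dropping, not after.
(f) Not entailed — Ravi watched the wagon, not the flask; the flask belongs to the dropping event.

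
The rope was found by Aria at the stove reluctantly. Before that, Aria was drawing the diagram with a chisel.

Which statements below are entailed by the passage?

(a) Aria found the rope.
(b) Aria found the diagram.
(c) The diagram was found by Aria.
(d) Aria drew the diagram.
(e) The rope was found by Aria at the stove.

(a), (e)

(a) Entailed — the original entails any weakening of itself; this just drops 'at the stove', 'reluctantly'.
(b) Not entailed — Aria found the rope, not the diagram; the diagram belongs to the drawing event.
(c) Not entailed — Aria found the rope, not the diagram; the diagram belongs to the drawing event.
(d) Not entailed — 'was drawing' is progressive on an accomplishment; it does not entail the completed 'drew'.
(e) Entailed — the original entails any weakening of itself; this just drops 'reluctantly'.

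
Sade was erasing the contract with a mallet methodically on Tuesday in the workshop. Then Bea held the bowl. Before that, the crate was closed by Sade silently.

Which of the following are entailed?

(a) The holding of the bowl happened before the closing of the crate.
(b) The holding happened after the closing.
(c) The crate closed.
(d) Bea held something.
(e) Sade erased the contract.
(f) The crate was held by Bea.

(a) Not entailed — the narrative places the closing before the holding, not after.
(b) Entailed — the narrative places the closing before the holding.
(c) Entailed — 'Sade closed the crate' is causative; it entails the inchoative 'the crate closed'.
(d) Entailed — the original entails any weakening of itself; this just generalizes the patient.
(e) Not entailed — 'was erasing' is progressive on an accomplishment; it does not entail the completed 'erased'.
(f) Not entailed — Bea held the bowl, not the crate; the crate belongs to the closing event.

(b), (c), (d)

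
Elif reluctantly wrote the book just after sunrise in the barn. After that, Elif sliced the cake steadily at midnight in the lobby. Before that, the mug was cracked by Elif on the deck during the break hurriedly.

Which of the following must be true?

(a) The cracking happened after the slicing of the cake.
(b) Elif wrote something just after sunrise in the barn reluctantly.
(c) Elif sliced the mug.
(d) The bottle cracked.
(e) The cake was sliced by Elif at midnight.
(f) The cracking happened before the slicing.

(a) Not entailed — the narrative places the cracking before the slicing, not after.
(b) Entailed — the original entails any weakening of itself; this just generalizes the patient.
(c) Not entailed — Elif sliced the cake, not the mug; the mug belongs to the cracking event.
(d) Not entailed — the mug is what cracked, not the bottle.
(e) Entailed — the original entails any weakening of itself; this just drops 'in the lobby', 'steadily'.
(f) Entailed — the narrative places the cracking before the slicing.

(b), (e), (f)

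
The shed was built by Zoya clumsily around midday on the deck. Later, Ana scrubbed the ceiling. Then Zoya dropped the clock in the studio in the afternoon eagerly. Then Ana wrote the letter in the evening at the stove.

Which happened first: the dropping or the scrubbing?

The connectives place the scrubbing before the dropping.

the scrubbing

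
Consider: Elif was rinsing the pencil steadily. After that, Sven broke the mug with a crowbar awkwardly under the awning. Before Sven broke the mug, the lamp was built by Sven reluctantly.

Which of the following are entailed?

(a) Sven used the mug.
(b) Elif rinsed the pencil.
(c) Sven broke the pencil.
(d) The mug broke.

(b), (d)

(a) Not entailed — the mug is the patient, not an instrument — Sven used a crowbar.
(b) Entailed — 'rinse' is an activity; 'was rinsing' entails that some rinsing happened, so 'rinsed' holds.
(c) Not entailed — Sven broke the mug, not the pencil; the pencil belongs to the rinsing event.
(d) Entailed — 'Sven broke the mug' is causative; it entails the inchoative 'the mug broke'.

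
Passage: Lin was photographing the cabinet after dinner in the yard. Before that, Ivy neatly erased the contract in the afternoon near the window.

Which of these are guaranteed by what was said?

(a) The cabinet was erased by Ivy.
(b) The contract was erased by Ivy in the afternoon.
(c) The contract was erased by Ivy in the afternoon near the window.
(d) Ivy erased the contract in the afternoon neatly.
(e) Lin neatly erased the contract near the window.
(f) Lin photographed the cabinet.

(b), (c), (d)

(a) Not entailed — Ivy erased the contract, not the cabinet; the cabinet belongs to the photographing event.
(b) Entailed — every conjunct here is already in the original erasing event.
(c) Entailed — this follows by dropping conjuncts from the erasing event's description.
(d) Entailed — this follows by dropping conjuncts from the erasing event's description.
(e) Not entailed — the passage has Ivy erasing the contract, not Lin.
(f) Not entailed — 'was photographing' is progressive on an accomplishment; it does not entail the completed 'photographed'.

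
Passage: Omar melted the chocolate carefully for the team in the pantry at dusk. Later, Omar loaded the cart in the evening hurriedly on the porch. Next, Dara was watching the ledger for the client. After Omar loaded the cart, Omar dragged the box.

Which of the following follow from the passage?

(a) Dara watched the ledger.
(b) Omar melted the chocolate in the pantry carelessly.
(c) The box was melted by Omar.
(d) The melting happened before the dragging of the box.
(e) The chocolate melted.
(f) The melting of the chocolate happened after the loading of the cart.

(a), (d), (e)

(a) Entailed — 'watch' is an activity; 'was watching' entails that some watching happened, so 'watched' holds.
(b) Not entailed — 'carelessly' adds a manner not in (and inconsistent with) the original.
(c) Not entailed — Omar melted the chocolate, not the box; the box belongs to the dragging event.
(d) Entailed — the narrative places the melting before the dragging.
(e) Entailed — 'Omar melted the chocolate' is causative; it entails the inchoative 'the chocolate melted'.
(f) Not entailed — the narrative places the melting before the loading, not after.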